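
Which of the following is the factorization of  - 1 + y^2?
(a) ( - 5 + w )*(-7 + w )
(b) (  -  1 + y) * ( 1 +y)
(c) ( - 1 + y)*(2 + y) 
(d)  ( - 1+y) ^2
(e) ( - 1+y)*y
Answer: b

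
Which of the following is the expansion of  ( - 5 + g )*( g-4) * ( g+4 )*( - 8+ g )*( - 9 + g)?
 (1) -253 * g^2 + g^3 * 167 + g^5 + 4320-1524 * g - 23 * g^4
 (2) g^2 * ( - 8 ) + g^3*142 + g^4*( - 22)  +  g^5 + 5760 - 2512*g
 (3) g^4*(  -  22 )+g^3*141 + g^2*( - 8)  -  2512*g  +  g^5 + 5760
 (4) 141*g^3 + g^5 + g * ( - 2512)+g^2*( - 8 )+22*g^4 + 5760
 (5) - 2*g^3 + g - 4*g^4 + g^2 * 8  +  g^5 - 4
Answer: 3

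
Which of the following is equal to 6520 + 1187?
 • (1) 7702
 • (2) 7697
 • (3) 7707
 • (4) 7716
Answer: 3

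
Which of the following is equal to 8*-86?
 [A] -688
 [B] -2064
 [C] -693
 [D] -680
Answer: A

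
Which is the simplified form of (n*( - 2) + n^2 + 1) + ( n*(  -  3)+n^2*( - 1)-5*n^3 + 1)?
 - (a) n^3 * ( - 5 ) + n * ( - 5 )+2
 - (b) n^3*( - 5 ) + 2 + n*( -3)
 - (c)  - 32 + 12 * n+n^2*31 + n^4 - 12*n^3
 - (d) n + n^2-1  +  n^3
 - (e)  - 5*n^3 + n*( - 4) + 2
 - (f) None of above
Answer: a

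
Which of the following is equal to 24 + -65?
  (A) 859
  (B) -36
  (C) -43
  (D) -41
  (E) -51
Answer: D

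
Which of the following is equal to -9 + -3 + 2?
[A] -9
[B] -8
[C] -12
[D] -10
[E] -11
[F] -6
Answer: D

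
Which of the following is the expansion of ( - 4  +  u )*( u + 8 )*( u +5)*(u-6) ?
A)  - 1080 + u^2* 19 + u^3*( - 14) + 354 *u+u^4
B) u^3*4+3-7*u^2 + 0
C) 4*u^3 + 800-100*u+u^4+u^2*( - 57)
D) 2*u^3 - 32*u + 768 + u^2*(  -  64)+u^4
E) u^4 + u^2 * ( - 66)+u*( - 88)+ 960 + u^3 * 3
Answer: E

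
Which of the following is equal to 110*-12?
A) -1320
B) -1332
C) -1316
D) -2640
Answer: A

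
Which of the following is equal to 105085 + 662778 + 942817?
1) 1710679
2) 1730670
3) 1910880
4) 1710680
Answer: 4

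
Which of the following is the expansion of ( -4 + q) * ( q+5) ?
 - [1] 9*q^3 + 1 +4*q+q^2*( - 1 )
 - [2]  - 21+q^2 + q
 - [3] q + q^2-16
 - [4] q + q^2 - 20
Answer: 4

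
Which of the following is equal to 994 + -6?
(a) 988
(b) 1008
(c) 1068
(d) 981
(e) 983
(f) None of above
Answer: a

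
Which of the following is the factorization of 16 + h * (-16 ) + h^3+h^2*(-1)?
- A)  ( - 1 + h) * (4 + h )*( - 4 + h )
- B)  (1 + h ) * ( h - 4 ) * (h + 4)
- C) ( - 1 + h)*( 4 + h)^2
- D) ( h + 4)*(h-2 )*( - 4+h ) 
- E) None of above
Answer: A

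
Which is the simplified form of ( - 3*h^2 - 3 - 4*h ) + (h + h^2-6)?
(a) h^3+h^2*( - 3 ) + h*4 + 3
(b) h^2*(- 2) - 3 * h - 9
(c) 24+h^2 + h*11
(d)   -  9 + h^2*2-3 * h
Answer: b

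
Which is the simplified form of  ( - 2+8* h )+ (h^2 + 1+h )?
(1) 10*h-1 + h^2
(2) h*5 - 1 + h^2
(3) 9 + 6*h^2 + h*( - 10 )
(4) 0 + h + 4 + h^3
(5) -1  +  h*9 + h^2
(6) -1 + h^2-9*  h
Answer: 5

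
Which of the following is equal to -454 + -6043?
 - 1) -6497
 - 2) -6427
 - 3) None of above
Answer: 1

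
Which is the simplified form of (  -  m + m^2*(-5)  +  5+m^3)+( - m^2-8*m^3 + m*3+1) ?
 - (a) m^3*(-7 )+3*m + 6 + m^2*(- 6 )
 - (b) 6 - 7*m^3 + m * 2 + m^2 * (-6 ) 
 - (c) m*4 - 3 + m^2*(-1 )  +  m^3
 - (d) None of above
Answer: b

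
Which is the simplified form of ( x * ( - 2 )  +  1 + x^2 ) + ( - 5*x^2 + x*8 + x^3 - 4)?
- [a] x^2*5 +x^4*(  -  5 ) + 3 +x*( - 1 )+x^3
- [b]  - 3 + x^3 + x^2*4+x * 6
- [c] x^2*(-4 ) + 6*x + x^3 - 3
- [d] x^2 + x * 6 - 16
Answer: c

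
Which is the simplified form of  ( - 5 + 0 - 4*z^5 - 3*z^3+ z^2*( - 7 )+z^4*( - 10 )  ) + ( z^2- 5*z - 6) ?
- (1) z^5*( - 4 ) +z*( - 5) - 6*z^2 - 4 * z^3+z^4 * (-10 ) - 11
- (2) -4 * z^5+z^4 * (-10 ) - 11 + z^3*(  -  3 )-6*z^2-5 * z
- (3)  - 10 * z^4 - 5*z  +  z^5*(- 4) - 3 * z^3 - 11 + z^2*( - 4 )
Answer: 2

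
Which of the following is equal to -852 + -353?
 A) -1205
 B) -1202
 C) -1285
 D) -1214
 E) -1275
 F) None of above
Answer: A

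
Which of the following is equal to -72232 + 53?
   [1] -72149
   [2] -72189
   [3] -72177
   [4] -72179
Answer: 4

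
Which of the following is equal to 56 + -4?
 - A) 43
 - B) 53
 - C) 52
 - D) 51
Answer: C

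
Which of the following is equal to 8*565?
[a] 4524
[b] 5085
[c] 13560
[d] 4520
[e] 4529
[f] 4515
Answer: d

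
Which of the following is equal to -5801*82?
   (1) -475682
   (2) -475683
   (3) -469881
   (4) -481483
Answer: 1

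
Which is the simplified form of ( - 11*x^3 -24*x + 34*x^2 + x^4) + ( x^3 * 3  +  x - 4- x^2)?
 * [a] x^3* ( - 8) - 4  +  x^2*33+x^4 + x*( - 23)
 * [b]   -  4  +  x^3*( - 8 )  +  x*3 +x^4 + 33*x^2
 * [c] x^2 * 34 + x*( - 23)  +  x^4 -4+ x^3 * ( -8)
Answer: a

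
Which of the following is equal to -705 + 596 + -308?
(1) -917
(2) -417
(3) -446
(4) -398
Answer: 2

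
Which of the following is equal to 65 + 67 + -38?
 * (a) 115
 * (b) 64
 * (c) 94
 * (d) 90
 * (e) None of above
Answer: c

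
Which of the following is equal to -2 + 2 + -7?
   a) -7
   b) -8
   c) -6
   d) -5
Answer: a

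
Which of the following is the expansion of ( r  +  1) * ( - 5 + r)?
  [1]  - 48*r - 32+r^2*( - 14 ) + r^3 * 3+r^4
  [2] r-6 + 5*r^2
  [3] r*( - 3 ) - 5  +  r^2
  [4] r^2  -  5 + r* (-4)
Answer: 4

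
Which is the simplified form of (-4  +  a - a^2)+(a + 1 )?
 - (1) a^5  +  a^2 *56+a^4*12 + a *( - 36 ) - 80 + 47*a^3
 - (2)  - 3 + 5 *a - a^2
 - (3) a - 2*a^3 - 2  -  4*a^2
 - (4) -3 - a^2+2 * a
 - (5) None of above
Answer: 4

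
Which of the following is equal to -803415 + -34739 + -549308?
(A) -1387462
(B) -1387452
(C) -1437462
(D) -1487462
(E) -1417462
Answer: A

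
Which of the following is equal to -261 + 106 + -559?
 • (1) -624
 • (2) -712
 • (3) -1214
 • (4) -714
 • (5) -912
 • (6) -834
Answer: 4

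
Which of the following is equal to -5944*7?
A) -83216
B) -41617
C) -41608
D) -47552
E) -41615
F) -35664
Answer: C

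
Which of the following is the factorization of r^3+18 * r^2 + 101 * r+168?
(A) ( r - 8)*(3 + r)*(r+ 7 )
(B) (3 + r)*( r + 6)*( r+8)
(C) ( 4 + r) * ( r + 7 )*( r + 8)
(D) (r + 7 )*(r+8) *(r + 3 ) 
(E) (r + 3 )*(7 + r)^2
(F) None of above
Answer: D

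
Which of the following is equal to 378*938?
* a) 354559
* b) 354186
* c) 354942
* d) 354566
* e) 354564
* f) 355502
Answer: e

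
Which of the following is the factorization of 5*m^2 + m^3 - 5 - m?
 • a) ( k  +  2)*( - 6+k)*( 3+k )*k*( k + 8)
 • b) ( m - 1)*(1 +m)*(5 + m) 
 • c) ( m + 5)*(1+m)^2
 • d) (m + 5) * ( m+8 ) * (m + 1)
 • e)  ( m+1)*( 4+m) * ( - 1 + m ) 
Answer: b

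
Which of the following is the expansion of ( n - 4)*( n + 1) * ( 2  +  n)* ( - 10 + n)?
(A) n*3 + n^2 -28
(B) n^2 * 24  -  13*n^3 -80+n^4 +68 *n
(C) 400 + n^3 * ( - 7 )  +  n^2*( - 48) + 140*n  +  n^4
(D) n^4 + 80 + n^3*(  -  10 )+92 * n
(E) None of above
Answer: E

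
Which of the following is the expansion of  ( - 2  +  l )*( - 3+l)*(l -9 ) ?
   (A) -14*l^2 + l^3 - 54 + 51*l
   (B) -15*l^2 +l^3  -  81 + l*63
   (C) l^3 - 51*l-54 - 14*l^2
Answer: A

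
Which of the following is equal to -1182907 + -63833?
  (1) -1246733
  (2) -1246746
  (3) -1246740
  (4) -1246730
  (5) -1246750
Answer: 3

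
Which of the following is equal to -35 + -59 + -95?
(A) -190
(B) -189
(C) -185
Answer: B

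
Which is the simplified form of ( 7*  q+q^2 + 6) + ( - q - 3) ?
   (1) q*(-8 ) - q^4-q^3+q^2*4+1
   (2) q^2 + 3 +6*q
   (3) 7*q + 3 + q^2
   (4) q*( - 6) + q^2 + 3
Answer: 2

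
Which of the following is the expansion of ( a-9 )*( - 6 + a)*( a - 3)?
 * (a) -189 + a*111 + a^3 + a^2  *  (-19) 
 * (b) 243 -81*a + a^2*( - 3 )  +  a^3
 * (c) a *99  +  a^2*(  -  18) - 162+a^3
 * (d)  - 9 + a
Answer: c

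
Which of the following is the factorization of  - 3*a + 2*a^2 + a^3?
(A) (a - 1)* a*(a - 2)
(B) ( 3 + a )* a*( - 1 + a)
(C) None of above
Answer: B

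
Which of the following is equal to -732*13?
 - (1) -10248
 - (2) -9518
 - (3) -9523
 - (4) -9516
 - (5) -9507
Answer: 4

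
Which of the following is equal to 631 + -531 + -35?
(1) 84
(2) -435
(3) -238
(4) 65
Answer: 4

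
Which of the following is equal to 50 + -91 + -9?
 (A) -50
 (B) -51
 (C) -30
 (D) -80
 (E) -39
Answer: A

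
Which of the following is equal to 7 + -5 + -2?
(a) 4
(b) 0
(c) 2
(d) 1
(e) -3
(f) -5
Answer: b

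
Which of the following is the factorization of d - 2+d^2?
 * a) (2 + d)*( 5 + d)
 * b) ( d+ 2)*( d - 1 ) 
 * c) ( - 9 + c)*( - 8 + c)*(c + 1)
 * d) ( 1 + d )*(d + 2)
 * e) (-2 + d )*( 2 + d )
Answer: b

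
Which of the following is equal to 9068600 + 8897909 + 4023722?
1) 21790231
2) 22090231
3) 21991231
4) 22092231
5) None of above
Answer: 5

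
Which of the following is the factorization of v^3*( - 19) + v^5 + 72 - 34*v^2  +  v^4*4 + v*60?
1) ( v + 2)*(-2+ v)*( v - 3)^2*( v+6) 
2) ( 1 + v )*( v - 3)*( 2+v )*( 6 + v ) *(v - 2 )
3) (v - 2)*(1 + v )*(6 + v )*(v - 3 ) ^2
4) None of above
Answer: 2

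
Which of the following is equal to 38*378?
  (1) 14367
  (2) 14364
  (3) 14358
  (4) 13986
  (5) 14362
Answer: 2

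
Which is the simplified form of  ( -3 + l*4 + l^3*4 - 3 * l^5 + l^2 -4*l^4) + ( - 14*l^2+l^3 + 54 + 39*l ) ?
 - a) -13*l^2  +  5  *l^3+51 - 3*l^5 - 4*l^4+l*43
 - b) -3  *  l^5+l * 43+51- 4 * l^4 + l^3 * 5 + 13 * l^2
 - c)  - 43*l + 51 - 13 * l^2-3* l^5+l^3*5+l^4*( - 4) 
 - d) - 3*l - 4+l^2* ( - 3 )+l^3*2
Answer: a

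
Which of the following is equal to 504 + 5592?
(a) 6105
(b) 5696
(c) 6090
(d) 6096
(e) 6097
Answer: d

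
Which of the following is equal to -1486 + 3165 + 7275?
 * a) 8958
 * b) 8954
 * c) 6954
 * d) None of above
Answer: b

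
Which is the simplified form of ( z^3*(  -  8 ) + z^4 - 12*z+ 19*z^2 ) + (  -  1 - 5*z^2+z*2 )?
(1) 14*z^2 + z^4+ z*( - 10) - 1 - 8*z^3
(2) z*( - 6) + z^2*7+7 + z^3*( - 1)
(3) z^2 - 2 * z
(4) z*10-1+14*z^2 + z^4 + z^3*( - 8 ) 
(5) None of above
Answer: 1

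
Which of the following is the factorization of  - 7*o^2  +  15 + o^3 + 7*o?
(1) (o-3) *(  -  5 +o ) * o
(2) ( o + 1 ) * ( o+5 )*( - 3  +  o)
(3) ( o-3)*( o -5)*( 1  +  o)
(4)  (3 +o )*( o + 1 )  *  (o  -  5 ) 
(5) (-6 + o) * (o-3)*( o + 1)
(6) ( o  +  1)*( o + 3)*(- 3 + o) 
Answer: 3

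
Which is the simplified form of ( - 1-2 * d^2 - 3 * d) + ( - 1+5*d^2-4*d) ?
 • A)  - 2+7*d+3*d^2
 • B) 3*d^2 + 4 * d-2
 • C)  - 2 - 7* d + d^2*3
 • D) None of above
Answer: C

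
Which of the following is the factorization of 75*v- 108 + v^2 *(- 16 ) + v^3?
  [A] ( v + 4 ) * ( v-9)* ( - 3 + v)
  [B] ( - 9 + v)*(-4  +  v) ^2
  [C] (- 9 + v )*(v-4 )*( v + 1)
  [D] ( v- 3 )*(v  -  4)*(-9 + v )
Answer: D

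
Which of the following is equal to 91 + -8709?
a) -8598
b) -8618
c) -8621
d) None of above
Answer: b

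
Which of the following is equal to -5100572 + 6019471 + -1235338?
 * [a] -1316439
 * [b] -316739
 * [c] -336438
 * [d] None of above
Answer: d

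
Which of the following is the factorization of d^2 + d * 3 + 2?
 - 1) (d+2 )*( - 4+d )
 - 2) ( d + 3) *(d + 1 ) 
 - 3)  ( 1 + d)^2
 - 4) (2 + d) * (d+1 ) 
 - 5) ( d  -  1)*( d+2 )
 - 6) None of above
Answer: 4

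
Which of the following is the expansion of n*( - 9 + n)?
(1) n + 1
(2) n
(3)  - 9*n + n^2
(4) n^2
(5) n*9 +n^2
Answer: 3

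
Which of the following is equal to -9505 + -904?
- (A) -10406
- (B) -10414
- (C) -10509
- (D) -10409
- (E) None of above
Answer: D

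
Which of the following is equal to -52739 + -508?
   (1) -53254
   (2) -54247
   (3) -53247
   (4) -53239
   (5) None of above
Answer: 3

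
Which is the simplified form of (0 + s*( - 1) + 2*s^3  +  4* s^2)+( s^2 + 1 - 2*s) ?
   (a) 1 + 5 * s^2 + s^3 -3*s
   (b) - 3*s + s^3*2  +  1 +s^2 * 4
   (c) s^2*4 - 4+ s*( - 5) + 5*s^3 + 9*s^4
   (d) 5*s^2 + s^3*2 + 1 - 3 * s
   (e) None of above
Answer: d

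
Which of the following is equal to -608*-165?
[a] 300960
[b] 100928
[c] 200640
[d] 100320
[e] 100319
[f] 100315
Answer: d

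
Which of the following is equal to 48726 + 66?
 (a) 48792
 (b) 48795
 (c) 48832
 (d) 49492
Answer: a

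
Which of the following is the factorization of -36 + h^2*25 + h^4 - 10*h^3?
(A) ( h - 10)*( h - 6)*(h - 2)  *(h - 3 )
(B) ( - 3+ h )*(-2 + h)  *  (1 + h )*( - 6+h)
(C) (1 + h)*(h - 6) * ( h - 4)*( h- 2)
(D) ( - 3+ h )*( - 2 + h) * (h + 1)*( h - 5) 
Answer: B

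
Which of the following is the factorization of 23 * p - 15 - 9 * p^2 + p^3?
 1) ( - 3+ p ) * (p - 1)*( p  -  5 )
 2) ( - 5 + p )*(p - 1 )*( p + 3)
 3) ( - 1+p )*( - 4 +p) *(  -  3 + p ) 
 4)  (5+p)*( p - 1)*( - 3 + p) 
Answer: 1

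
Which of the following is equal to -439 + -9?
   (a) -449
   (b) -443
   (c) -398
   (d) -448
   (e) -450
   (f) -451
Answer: d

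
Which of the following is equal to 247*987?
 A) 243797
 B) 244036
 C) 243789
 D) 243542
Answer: C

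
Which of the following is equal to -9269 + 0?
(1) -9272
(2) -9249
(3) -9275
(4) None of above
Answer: 4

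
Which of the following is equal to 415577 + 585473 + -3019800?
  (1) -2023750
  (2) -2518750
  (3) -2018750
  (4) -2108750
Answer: 3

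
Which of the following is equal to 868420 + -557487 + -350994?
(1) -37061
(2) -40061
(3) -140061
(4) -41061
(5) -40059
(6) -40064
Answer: 2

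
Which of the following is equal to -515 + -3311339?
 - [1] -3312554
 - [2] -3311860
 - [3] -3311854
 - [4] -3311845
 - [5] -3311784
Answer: 3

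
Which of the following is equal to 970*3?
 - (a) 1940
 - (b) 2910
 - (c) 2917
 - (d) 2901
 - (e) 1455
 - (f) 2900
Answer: b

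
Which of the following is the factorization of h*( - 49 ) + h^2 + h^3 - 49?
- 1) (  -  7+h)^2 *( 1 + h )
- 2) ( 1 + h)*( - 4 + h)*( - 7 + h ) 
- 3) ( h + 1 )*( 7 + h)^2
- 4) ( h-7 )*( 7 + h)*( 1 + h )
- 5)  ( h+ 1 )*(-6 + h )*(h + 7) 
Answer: 4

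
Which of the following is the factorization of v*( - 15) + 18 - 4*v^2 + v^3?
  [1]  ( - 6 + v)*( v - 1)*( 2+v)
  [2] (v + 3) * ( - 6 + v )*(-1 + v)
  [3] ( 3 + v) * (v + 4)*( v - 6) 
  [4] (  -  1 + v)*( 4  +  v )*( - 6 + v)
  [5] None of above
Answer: 2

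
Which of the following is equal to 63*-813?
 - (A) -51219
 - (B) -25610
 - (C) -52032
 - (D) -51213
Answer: A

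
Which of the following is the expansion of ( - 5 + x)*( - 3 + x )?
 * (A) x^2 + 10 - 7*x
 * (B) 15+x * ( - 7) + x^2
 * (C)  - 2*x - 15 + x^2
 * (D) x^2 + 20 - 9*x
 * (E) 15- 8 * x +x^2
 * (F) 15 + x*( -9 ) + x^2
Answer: E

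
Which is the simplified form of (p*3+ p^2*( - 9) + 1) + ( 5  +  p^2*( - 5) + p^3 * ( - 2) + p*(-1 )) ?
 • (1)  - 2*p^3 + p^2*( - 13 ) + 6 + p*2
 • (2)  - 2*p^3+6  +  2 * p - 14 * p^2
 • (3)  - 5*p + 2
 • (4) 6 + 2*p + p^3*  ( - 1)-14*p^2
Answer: 2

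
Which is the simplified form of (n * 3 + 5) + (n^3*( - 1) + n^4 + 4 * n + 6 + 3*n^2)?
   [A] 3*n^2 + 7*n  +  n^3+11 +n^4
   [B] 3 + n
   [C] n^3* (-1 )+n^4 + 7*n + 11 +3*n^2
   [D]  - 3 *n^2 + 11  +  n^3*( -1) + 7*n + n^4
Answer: C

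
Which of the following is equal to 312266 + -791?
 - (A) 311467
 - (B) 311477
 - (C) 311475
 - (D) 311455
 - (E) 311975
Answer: C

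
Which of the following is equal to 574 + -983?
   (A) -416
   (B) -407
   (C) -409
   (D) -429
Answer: C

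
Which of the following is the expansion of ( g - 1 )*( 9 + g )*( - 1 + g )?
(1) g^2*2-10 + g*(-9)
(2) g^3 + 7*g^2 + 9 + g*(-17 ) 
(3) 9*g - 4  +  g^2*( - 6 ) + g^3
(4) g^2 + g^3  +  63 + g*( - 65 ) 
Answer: 2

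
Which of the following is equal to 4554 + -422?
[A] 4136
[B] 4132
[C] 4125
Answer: B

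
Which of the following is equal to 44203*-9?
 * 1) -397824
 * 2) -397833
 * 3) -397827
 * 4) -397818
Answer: 3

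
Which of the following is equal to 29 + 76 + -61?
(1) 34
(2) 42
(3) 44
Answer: 3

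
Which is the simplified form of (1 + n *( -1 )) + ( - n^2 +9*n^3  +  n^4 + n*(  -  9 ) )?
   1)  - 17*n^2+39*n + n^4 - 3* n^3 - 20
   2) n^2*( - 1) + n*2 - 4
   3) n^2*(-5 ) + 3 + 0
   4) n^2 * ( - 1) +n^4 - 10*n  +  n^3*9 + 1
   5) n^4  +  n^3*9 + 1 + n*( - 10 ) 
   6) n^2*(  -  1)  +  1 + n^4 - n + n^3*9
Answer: 4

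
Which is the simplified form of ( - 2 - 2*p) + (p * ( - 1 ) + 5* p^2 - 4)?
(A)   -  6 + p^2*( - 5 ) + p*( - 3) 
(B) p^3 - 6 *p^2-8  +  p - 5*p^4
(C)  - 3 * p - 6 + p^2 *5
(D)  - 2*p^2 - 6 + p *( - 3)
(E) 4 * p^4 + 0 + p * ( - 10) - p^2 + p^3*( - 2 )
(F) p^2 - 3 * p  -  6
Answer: C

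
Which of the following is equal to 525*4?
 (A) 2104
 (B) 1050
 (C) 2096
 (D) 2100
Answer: D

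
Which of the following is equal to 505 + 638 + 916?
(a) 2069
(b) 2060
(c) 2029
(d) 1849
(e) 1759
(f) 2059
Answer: f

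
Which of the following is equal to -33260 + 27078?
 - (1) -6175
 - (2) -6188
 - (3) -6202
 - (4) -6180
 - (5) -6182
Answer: 5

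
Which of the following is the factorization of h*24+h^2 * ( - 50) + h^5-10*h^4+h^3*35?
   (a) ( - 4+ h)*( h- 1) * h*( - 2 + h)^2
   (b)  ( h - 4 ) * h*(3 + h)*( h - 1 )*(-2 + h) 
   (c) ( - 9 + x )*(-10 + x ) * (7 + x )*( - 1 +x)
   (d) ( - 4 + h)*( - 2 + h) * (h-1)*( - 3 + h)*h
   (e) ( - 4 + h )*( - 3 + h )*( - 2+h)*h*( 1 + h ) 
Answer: d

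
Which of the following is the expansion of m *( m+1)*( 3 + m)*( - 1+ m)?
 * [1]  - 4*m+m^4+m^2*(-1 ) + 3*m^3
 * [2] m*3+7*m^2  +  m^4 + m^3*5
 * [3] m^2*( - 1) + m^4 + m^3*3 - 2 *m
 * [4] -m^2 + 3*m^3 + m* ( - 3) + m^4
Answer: 4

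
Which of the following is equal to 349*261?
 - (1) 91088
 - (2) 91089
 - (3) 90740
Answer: 2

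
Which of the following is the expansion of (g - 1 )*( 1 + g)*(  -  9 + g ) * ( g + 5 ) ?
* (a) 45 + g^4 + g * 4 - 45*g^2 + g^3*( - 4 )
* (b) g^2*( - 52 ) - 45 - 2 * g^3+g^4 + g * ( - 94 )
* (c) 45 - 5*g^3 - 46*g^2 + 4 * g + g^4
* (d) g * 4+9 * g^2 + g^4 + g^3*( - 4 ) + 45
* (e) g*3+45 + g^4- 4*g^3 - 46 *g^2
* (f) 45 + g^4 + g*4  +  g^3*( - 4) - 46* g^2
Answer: f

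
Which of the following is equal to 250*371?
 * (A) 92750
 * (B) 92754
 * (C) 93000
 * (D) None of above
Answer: A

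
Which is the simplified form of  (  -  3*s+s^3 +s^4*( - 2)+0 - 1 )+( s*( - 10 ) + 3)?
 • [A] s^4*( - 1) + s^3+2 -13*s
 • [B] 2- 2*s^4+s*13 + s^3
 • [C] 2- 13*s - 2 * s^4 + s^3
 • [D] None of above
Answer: C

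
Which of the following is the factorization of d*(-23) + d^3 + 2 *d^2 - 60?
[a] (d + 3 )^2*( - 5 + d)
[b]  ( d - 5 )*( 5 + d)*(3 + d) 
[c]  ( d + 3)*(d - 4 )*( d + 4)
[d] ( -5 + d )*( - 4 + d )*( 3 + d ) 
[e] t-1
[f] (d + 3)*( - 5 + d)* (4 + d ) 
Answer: f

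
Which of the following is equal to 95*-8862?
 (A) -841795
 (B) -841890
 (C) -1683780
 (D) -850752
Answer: B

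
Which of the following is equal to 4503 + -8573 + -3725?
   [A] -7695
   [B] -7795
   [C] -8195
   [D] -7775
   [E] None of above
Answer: B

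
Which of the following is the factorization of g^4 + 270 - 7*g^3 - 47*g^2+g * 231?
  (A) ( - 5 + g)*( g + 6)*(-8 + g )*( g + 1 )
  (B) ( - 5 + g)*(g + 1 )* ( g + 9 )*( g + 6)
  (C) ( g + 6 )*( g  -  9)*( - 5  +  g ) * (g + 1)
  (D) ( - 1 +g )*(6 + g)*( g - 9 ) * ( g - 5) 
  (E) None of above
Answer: C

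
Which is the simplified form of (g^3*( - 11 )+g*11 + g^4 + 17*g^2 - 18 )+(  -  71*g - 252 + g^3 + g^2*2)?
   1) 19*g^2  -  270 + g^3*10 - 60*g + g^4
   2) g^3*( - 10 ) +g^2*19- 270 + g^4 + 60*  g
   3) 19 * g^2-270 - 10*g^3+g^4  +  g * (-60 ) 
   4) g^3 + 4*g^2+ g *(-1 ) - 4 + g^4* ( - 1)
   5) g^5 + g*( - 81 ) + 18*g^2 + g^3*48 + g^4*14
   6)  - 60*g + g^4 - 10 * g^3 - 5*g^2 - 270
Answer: 3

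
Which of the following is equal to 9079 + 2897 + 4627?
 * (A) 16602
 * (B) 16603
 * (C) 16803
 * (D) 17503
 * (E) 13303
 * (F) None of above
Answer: B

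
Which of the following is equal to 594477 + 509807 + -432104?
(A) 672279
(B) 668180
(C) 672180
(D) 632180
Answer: C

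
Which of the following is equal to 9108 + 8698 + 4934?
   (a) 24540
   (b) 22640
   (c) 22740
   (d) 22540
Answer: c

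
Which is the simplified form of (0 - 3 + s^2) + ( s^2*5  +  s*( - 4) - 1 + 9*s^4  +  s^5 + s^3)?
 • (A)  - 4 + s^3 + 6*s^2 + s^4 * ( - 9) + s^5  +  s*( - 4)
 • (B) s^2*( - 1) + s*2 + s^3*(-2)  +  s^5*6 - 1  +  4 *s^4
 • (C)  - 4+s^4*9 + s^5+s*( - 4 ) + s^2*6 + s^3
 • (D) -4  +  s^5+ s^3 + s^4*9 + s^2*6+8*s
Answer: C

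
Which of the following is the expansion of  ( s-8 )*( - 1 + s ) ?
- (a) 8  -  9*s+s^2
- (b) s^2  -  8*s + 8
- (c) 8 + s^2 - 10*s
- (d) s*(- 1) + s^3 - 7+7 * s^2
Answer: a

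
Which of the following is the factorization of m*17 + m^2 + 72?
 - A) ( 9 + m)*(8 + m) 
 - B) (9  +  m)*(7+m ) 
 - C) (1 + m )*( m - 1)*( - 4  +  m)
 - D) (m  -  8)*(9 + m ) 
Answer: A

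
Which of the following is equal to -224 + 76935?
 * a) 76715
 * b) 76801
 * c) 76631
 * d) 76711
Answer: d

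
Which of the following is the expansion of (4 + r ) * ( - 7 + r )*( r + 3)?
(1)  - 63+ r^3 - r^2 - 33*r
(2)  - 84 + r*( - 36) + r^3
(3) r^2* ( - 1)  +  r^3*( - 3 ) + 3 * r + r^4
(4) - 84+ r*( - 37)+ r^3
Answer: 4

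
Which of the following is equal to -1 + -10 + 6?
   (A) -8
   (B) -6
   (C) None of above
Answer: C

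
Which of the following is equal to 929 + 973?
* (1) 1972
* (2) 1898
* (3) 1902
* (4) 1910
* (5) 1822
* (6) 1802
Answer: 3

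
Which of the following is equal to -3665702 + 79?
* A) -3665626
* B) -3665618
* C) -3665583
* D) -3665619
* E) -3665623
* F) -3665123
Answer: E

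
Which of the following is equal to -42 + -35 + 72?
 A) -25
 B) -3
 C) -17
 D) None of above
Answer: D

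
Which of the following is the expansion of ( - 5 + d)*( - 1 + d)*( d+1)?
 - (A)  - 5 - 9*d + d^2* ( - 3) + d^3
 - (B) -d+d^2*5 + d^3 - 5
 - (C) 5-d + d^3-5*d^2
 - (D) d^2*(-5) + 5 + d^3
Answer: C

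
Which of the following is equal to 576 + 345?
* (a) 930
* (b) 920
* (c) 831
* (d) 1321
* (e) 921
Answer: e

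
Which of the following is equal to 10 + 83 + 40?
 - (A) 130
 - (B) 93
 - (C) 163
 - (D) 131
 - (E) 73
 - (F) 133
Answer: F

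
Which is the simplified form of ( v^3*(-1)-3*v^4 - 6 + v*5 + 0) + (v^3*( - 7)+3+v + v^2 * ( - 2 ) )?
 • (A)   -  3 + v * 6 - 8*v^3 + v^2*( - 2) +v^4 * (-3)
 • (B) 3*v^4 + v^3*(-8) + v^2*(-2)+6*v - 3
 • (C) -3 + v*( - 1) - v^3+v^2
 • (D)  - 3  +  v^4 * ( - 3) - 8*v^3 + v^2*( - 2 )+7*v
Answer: A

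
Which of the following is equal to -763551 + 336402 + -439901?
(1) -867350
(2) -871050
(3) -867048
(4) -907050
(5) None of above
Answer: 5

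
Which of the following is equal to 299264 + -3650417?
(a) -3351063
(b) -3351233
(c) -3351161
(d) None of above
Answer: d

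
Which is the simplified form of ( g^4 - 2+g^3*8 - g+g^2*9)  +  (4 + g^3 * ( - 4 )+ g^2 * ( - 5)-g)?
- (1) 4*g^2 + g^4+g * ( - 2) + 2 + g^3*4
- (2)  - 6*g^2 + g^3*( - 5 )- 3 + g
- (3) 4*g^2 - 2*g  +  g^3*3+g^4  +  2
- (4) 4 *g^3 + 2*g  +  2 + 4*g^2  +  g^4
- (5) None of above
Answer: 1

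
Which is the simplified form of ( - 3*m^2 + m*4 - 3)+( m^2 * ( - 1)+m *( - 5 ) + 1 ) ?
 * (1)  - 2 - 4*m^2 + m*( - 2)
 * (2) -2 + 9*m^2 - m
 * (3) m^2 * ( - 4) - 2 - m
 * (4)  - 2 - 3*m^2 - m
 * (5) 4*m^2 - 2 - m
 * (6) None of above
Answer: 3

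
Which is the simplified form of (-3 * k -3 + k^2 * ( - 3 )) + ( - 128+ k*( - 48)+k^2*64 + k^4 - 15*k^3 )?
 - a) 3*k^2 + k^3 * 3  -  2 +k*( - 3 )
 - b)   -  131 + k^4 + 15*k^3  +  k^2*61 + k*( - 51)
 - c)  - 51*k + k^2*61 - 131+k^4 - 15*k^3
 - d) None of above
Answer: c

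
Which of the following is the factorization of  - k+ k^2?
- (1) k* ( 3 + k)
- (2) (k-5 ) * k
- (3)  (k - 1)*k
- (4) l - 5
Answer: 3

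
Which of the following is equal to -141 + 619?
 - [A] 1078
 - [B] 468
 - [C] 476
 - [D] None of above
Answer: D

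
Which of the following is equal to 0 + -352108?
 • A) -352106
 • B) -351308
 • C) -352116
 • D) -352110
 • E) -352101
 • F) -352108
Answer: F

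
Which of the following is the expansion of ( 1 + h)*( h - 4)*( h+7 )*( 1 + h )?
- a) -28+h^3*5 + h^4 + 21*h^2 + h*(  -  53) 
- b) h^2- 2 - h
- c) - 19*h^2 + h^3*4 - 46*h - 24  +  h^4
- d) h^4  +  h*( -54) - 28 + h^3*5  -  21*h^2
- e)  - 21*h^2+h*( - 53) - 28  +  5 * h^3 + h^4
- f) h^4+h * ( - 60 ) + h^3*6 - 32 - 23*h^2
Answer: e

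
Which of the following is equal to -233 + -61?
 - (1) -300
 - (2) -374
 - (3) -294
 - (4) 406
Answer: 3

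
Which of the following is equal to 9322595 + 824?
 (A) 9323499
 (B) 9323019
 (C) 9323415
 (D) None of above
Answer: D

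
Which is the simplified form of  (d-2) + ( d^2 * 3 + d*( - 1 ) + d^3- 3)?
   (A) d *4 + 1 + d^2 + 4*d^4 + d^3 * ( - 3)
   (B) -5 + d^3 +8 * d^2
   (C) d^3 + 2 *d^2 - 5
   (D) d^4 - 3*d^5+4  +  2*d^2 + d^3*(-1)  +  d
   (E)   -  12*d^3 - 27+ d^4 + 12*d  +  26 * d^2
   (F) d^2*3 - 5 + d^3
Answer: F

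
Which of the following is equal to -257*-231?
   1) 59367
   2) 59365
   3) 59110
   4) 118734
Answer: 1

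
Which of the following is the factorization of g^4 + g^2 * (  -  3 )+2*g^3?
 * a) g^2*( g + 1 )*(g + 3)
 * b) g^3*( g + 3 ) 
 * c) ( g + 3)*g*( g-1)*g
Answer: c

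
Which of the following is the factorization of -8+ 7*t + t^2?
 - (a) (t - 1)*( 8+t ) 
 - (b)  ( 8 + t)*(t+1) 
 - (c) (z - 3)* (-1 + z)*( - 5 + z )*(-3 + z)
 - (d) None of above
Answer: a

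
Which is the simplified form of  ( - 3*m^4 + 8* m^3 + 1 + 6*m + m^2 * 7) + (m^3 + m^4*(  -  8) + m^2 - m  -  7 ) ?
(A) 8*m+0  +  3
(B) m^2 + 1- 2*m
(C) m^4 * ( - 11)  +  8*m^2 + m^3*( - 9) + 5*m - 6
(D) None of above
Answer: D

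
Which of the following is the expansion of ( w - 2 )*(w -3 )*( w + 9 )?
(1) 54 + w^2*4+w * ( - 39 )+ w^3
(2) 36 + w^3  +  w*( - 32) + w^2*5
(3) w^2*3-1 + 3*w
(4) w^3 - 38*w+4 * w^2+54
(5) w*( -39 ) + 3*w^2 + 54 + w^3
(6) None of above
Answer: 1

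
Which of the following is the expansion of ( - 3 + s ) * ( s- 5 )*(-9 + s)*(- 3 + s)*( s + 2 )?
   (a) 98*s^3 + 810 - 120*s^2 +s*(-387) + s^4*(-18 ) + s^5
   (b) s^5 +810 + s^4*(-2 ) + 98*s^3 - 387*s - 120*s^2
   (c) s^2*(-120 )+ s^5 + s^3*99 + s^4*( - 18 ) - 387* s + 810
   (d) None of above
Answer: a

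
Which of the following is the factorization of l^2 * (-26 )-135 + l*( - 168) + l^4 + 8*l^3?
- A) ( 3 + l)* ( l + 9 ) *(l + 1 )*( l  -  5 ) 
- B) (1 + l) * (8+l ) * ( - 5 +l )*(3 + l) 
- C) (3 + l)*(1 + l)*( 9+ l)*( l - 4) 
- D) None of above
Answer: A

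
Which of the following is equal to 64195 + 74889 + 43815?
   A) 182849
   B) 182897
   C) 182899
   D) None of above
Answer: C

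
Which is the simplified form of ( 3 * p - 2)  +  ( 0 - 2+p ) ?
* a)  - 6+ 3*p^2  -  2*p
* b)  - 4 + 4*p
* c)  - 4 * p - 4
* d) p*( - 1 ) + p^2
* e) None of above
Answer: b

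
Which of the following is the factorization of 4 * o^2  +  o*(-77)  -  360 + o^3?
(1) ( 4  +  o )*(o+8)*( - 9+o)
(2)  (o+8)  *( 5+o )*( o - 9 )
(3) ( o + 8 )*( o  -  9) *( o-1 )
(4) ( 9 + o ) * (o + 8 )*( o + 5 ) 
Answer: 2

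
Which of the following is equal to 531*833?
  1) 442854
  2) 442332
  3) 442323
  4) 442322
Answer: 3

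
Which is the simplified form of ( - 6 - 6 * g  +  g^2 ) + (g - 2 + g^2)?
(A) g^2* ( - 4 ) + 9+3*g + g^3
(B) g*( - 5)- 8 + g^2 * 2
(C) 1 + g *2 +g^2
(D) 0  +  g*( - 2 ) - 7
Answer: B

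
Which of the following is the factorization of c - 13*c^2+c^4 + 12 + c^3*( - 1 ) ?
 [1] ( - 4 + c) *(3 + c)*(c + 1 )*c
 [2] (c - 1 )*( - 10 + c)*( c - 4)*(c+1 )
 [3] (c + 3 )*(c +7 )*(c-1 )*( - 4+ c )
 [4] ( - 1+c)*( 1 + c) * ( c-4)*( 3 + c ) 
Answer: 4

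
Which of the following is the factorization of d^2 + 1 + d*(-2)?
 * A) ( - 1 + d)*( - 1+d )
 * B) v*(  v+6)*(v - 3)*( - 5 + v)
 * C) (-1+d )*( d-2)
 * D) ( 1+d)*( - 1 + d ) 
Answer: A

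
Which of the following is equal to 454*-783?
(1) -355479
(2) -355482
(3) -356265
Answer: 2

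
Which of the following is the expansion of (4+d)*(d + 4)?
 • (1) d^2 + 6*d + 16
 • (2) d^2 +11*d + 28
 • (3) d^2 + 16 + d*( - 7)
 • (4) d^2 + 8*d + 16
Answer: 4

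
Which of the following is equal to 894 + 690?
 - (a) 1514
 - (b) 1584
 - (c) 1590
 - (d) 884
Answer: b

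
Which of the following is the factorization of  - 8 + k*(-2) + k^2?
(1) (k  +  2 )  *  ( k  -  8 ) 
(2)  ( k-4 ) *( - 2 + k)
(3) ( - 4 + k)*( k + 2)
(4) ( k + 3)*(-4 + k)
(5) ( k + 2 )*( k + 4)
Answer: 3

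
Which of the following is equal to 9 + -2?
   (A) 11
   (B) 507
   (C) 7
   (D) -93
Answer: C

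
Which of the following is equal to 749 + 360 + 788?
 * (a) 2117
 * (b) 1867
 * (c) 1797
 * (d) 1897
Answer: d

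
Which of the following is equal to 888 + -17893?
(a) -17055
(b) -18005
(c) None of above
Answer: c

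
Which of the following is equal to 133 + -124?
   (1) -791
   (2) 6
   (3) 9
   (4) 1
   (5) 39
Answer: 3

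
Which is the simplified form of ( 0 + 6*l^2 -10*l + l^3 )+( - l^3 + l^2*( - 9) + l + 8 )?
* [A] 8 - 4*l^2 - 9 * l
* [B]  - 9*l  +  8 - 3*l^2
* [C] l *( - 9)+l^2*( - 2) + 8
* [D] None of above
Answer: B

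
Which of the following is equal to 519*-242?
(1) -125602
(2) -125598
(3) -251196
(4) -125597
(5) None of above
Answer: 2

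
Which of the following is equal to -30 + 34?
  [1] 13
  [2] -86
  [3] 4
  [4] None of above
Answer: 3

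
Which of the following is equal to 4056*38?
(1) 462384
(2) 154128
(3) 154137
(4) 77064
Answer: 2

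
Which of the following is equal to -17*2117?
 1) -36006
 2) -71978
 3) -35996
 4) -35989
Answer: 4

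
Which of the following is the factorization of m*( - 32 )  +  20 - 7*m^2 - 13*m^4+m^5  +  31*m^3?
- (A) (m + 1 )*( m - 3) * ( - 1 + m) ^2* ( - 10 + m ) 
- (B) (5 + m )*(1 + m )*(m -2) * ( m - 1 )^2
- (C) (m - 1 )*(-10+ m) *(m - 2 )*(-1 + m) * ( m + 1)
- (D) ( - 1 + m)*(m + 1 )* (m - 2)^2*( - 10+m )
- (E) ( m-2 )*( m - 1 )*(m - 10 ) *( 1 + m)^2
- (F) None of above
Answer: C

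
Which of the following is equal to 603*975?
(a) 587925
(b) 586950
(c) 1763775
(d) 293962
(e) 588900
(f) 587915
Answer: a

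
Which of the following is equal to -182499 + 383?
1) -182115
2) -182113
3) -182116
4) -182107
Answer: 3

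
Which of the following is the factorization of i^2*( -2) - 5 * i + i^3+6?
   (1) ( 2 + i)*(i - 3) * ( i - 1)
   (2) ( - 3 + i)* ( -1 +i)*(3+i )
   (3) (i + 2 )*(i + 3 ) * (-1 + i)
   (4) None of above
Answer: 1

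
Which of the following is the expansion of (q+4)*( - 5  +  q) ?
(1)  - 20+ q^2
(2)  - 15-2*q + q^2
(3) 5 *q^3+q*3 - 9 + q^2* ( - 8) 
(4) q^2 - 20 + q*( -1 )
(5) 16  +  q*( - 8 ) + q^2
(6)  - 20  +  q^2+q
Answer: 4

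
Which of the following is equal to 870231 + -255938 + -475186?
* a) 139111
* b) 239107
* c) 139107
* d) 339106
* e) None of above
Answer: c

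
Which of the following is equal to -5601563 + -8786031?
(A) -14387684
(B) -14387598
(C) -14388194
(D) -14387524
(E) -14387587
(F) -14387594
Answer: F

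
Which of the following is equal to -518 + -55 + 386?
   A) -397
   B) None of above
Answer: B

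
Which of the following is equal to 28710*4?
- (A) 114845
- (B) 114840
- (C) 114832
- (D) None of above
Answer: B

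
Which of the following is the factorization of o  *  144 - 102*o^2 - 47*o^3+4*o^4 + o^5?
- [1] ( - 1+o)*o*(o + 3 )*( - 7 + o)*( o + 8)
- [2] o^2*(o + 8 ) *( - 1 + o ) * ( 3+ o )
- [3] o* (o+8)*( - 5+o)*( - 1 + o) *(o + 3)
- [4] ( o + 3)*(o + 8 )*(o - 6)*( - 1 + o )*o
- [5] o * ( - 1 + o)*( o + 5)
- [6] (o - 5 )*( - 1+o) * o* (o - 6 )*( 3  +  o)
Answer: 4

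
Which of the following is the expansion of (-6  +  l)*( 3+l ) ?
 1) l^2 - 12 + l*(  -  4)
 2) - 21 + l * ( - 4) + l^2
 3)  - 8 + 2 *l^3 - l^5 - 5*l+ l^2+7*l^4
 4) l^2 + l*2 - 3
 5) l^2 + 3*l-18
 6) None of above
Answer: 6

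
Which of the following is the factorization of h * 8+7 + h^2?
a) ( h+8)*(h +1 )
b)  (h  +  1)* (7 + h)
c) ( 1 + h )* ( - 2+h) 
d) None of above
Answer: b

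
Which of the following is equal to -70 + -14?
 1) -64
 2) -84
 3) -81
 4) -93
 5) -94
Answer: 2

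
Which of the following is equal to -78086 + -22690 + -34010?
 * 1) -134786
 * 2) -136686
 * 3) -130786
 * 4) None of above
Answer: 1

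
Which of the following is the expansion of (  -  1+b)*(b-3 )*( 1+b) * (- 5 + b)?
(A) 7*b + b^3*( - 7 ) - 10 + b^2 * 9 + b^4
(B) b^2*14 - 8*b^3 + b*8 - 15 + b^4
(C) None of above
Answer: B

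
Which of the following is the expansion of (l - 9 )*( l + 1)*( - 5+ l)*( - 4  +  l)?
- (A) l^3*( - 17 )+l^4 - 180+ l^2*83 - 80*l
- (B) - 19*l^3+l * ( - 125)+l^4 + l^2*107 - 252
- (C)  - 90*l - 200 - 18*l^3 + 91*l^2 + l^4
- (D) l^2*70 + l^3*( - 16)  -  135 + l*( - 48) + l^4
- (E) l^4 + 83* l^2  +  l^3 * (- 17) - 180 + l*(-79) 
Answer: E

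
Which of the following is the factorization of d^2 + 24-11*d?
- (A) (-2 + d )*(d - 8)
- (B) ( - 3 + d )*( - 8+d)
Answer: B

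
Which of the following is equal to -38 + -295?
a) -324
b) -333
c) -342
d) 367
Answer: b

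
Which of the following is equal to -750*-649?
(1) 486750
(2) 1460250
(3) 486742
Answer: 1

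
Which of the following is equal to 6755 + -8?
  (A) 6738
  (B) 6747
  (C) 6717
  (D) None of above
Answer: B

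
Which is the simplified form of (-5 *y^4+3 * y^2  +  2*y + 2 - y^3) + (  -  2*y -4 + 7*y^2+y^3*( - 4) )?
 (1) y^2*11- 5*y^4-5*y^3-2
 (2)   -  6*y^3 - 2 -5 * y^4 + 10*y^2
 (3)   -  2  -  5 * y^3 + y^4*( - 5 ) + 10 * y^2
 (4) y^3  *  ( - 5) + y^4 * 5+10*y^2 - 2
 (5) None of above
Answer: 3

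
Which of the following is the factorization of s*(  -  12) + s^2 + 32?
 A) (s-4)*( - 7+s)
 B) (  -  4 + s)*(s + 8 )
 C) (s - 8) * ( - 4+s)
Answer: C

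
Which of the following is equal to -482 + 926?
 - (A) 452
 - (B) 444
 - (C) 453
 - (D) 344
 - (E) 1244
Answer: B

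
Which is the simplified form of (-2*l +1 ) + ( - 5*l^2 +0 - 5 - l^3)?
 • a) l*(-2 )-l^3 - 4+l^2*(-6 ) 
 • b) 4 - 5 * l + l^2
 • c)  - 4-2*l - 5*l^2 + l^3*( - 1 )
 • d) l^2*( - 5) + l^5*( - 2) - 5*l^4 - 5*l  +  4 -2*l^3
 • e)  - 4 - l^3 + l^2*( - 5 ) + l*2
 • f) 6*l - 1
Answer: c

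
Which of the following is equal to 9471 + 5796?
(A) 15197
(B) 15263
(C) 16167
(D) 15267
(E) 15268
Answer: D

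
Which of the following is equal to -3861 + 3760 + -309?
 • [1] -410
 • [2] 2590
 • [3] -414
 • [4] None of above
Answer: 1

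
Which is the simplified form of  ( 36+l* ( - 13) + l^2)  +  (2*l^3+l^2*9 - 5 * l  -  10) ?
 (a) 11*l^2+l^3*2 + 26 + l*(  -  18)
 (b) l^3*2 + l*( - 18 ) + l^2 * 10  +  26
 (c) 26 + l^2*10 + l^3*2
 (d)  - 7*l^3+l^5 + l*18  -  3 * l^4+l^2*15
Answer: b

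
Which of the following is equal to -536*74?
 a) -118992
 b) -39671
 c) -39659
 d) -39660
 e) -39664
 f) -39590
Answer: e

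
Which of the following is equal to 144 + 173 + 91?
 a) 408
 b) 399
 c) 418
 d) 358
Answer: a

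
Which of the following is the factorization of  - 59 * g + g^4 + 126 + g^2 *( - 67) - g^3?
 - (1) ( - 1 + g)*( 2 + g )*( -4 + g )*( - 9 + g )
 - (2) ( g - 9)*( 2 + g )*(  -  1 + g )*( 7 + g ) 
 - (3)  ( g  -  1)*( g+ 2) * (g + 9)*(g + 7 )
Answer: 2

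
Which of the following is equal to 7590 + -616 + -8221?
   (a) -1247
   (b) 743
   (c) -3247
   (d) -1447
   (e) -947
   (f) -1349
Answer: a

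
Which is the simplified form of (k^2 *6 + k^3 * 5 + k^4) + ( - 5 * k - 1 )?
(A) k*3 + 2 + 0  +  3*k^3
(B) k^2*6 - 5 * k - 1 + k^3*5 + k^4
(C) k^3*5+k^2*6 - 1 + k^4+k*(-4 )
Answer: B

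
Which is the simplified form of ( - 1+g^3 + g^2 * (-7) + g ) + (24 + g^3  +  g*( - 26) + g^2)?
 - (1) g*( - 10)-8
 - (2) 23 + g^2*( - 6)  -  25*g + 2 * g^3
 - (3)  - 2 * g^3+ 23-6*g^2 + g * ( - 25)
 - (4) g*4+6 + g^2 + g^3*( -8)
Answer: 2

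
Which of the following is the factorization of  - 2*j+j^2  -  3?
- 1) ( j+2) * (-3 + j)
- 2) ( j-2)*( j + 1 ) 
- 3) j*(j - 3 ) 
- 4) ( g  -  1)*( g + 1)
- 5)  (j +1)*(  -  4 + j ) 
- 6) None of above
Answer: 6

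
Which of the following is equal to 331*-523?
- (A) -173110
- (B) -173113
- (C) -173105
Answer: B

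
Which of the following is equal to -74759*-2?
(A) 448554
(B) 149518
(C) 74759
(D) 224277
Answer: B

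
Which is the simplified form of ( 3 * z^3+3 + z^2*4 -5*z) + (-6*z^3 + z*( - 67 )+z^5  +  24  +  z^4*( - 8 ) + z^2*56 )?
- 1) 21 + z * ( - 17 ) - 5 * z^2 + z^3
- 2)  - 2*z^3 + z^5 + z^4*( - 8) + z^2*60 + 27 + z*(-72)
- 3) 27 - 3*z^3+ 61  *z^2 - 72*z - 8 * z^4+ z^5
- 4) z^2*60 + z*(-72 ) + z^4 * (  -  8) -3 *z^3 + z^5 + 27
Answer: 4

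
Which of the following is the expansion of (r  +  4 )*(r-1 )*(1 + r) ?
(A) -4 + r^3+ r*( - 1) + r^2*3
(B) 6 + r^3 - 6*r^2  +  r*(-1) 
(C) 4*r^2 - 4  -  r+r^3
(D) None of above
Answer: C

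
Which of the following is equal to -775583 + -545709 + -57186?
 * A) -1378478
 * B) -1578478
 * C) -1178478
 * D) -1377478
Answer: A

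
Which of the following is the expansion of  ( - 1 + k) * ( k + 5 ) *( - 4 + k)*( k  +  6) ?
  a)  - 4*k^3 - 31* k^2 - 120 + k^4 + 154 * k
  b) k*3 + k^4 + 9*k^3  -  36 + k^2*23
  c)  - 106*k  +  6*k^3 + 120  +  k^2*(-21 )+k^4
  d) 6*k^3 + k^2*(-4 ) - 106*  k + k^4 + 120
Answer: c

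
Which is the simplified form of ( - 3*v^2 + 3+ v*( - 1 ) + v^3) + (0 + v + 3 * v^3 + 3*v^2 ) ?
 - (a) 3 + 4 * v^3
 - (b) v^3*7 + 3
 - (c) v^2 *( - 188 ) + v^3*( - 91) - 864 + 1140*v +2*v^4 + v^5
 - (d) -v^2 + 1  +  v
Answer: a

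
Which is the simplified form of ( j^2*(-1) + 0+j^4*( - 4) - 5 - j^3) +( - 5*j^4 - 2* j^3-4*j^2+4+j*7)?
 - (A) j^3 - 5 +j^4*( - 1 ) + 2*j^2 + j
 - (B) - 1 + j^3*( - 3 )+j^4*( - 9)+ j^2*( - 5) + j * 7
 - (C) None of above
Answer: B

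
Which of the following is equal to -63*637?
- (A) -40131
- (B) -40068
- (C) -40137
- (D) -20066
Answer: A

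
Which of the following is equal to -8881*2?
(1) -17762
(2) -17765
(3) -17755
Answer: 1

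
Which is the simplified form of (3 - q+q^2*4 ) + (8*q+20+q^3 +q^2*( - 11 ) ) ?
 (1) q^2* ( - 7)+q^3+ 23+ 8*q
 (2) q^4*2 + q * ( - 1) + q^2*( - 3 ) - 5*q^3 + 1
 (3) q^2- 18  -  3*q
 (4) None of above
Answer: 4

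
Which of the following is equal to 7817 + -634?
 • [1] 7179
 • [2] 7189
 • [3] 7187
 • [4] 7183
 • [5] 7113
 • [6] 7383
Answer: 4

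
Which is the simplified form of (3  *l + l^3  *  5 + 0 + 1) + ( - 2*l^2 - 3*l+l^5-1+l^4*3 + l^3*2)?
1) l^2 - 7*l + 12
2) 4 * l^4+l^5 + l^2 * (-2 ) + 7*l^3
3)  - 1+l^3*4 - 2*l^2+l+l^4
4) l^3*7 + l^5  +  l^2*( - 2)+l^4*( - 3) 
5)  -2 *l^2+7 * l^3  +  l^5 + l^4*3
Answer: 5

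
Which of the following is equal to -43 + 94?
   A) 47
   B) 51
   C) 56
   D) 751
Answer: B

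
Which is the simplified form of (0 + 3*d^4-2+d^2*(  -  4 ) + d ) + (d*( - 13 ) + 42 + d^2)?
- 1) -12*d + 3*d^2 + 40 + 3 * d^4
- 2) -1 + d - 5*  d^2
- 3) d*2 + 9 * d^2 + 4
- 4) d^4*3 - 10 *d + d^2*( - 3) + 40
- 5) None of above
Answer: 5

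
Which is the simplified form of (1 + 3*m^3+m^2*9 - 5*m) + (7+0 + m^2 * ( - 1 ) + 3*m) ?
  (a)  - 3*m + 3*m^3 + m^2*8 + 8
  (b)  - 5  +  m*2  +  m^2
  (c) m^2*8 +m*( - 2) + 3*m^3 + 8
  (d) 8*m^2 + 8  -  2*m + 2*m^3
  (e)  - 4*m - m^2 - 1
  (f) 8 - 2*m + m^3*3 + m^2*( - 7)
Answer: c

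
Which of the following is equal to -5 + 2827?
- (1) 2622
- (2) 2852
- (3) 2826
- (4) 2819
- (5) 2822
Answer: 5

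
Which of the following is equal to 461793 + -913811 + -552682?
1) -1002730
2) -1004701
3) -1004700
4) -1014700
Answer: 3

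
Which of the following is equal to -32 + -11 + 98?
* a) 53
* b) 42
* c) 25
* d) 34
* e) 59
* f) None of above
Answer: f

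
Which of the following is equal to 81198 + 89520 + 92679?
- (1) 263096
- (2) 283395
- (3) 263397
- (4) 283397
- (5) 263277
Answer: 3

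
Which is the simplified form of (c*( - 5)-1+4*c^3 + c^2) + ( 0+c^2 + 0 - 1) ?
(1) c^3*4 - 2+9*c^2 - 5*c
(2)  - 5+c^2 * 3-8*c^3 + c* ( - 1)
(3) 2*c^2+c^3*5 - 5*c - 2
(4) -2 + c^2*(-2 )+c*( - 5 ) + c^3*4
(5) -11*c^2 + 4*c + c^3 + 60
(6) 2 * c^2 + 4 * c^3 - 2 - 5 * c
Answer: 6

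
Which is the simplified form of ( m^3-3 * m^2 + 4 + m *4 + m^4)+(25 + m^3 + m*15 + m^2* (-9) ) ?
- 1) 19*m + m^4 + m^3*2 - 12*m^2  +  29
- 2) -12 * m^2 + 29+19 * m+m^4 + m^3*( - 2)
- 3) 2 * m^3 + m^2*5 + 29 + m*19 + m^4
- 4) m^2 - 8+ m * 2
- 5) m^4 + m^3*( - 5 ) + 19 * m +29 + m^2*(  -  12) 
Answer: 1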